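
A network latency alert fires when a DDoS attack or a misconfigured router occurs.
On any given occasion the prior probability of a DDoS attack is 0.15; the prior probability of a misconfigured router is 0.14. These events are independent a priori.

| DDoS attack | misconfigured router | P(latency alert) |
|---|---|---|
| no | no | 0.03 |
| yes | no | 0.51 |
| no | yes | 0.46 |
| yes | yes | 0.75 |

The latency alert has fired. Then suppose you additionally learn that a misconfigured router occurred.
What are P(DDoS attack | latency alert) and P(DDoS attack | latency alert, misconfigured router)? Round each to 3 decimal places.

By total probability over the 4 (DDoS attack, misconfigured router) configurations:
  P(latency alert) = 0.03×0.85×0.86 + 0.46×0.85×0.14 + 0.51×0.15×0.86 + 0.75×0.15×0.14
        = 0.021930 + 0.054740 + 0.065790 + 0.015750 = 0.158210
The terms with DDoS attack present sum to 0.081540, so
  P(DDoS attack | latency alert) = 0.081540 / 0.158210 ≈ 0.515

With the extra evidence:
Weight on DDoS attack=true, given the evidence: 0.75·0.15 = 0.112500
Denominator P(latency alert | misconfigured router): 0.46·0.85 + 0.75·0.15 = 0.503500
P(DDoS attack | latency alert, misconfigured router) = 0.112500/0.503500 ≈ 0.223
— misconfigured router explains away the evidence for DDoS attack.

P(DDoS attack | latency alert) ≈ 0.515; P(DDoS attack | latency alert, misconfigured router) ≈ 0.223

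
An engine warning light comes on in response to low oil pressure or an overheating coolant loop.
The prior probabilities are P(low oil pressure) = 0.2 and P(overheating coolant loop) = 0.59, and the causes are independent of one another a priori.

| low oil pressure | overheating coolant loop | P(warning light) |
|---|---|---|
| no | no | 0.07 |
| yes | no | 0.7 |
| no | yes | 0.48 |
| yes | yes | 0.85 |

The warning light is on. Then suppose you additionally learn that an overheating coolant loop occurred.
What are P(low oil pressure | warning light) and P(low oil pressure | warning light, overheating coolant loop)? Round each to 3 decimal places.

P(warning light) = 0.07×0.8×0.41 + 0.48×0.8×0.59 + 0.7×0.2×0.41 + 0.85×0.2×0.59 = 0.022960 + 0.226560 + 0.057400 + 0.100300 = 0.407220
Of this, 0.157700 comes from 0.057400 + 0.100300 (the low oil pressure=true cases).
So P(low oil pressure | warning light) = 0.157700/0.407220 ≈ 0.387.

Now condition on the additional information:
Enumerate both values of low oil pressure and weight by the priors:
  P(warning light | overheating coolant loop) = 0.48·0.8 + 0.85·0.2
        = 0.384000 + 0.170000 = 0.554000
Keeping only the low oil pressure-present terms gives 0.170000, so
  P(low oil pressure | warning light, overheating coolant loop) = 0.170000 / 0.554000 ≈ 0.307
— overheating coolant loop explains away the evidence for low oil pressure.

P(low oil pressure | warning light) ≈ 0.387; P(low oil pressure | warning light, overheating coolant loop) ≈ 0.307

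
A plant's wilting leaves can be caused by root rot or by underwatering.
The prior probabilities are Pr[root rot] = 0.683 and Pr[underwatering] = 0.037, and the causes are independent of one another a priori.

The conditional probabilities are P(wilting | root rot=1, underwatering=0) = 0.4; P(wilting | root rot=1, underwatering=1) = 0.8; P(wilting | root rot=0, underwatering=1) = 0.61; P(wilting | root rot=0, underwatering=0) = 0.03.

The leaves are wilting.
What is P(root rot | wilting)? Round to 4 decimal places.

P(root rot | wilting) ≈ 0.9456

Weight on root rot=true, given the evidence: 0.263092 + 0.020217 = 0.283309
Normalizer over all consistent configurations: 0.03×0.317×0.963 + 0.61×0.317×0.037 + 0.4×0.683×0.963 + 0.8×0.683×0.037 = 0.299622
Posterior = 0.283309 / 0.299622 ≈ 0.9456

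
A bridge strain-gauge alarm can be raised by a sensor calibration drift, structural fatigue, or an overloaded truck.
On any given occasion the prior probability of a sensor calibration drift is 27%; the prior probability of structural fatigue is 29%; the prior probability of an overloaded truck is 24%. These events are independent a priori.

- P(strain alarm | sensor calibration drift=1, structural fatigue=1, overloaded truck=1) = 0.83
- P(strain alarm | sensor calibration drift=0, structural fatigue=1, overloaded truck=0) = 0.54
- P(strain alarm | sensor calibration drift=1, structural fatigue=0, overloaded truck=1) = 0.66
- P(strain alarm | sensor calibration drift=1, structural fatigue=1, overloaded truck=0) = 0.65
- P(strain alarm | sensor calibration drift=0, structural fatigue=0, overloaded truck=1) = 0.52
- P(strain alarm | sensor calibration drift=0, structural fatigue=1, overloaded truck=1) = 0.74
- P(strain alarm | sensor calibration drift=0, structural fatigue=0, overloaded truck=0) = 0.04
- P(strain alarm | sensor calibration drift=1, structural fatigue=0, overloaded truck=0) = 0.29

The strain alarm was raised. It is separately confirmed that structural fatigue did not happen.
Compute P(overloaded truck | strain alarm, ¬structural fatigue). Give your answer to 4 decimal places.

By total probability over the 4 (sensor calibration drift, overloaded truck) configurations:
  P(strain alarm | ¬structural fatigue) = 0.04*0.73*0.76 + 0.52*0.73*0.24 + 0.29*0.27*0.76 + 0.66*0.27*0.24
        = 0.022192 + 0.091104 + 0.059508 + 0.042768 = 0.215572
Keeping only the overloaded truck-present terms gives 0.133872, so
  P(overloaded truck | strain alarm, ¬structural fatigue) = 0.133872 / 0.215572 ≈ 0.6210

P(overloaded truck | strain alarm, ¬structural fatigue) ≈ 0.6210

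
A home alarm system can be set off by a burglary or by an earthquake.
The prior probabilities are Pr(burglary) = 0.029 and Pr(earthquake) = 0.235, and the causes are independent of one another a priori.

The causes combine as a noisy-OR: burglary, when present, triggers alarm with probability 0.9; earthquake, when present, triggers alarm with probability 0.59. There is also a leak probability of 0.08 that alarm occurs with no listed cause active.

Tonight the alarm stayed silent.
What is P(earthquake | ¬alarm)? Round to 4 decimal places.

P(earthquake | ¬alarm) ≈ 0.1119

Under noisy-OR, P(alarm | causes) = 1 − (1−0.08)·∏(1−qᵢ) over the active causes.
By total probability over the 4 (burglary, earthquake) configurations:
  P(¬alarm) = 0.92×0.971×0.765 + 0.3772×0.971×0.235 + 0.092×0.029×0.765 + 0.03772×0.029×0.235
        = 0.683390 + 0.086071 + 0.002041 + 0.000257 = 0.771759
The terms with earthquake present sum to 0.086328, so
  P(earthquake | ¬alarm) = 0.086328 / 0.771759 ≈ 0.1119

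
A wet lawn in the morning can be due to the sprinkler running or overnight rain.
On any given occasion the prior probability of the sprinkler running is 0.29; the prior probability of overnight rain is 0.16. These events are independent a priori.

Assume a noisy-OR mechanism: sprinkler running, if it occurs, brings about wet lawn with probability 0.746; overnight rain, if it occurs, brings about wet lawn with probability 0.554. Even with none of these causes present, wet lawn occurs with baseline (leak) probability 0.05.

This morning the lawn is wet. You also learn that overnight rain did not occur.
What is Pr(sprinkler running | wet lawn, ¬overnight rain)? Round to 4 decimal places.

Pr(sprinkler running | wet lawn, ¬overnight rain) ≈ 0.8611

Under noisy-OR, P(wet lawn | causes) = 1 − (1−0.05)·∏(1−qᵢ) over the active causes.
By total probability over both values of sprinkler running:
  P(wet lawn | ¬overnight rain) = 0.05*0.71 + 0.7587*0.29
        = 0.035500 + 0.220023 = 0.255523
Keeping only the sprinkler running-present terms gives 0.220023, so
  P(sprinkler running | wet lawn, ¬overnight rain) = 0.220023 / 0.255523 ≈ 0.8611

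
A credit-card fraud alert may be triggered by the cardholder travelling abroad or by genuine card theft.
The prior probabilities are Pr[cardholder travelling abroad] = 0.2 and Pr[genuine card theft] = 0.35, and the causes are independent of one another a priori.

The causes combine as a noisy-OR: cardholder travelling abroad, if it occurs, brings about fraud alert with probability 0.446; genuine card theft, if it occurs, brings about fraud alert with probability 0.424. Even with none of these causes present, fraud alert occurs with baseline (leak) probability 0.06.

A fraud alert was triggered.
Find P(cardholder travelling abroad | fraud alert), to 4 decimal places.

Under noisy-OR, P(fraud alert | causes) = 1 − (1−0.06)·∏(1−qᵢ) over the active causes.
Weight on cardholder travelling abroad=true, given the evidence: 0.062301 + 0.049003 = 0.111304
Normalizer over all consistent configurations: 0.06*0.8*0.65 + 0.45856*0.8*0.35 + 0.47924*0.2*0.65 + 0.700042*0.2*0.35 = 0.270901
P(cardholder travelling abroad | fraud alert) = 0.111304/0.270901 ≈ 0.4109

P(cardholder travelling abroad | fraud alert) ≈ 0.4109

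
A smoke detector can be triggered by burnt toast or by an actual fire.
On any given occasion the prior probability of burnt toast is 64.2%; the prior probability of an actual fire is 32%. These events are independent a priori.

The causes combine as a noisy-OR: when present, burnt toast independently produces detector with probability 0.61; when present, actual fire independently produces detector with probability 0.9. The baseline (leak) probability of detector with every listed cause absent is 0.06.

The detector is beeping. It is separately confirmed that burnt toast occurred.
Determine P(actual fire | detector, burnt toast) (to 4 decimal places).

P(actual fire | detector, burnt toast) ≈ 0.4172

Under noisy-OR, P(detector | causes) = 1 − (1−0.06)·∏(1−qᵢ) over the active causes.
P(detector | burnt toast) = 0.6334*0.68 + 0.96334*0.32 = 0.430712 + 0.308269 = 0.738981
Restricting to configurations with actual fire present: 0.96334*0.32 = 0.308269.
So P(actual fire | detector, burnt toast) = 0.308269/0.738981 ≈ 0.4172.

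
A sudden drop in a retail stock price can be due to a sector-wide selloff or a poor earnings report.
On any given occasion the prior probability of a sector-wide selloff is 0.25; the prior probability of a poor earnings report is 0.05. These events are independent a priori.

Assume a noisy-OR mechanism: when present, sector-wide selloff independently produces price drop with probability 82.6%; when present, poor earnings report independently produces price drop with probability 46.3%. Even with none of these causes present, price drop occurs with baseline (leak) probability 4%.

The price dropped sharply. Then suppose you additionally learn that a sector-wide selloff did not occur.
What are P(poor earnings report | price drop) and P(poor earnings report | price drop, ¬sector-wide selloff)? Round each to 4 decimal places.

Under noisy-OR, P(price drop | causes) = 1 − (1−0.04)·∏(1−qᵢ) over the active causes.
P(price drop) = 0.04·0.75·0.95 + 0.48448·0.75·0.05 + 0.83296·0.25·0.95 + 0.9103·0.25·0.05 = 0.028500 + 0.018168 + 0.197828 + 0.011379 = 0.255875
The poor earnings report-present share is 0.018168 + 0.011379 = 0.029547.
Hence the posterior is 0.029547/0.255875 ≈ 0.1155.

Now condition on the additional information:
Numerator (weight on configurations with poor earnings report): 0.48448·0.05 = 0.024224
Normalizer over all consistent configurations: 0.04·0.95 + 0.48448·0.05 = 0.062224
Posterior = 0.024224 / 0.062224 ≈ 0.3893
Ruling out sector-wide selloff raises the posterior on poor earnings report — the flip side of explaining away.

P(poor earnings report | price drop) ≈ 0.1155; P(poor earnings report | price drop, ¬sector-wide selloff) ≈ 0.3893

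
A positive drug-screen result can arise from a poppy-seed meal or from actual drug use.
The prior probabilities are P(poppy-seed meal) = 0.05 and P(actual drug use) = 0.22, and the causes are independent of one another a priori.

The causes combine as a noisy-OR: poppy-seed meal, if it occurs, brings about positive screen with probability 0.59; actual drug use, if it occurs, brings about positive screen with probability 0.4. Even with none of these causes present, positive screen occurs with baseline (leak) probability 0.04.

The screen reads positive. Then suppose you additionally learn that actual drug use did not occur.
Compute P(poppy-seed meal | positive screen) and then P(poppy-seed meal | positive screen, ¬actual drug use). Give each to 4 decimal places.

P(poppy-seed meal | positive screen) ≈ 0.2132; P(poppy-seed meal | positive screen, ¬actual drug use) ≈ 0.4438

Under noisy-OR, P(positive screen | causes) = 1 − (1−0.04)·∏(1−qᵢ) over the active causes.
Sum P(positive screen|·) weighted by the priors over the 4 (poppy-seed meal, actual drug use) configurations:
  P(positive screen) = 0.04·0.95·0.78 + 0.424·0.95·0.22 + 0.6064·0.05·0.78 + 0.76384·0.05·0.22
        = 0.029640 + 0.088616 + 0.023650 + 0.008402 = 0.150308
The terms with poppy-seed meal present sum to 0.032052, so
  P(poppy-seed meal | positive screen) = 0.032052 / 0.150308 ≈ 0.2132

Now also conditioning on actual drug use≠true:
For the numerator, keep only poppy-seed meal=true terms: 0.6064·0.05 = 0.030320
Normalizer over all consistent configurations: 0.04·0.95 + 0.6064·0.05 = 0.068320
Posterior = 0.030320 / 0.068320 ≈ 0.4438
Ruling out actual drug use raises the posterior on poppy-seed meal — the flip side of explaining away.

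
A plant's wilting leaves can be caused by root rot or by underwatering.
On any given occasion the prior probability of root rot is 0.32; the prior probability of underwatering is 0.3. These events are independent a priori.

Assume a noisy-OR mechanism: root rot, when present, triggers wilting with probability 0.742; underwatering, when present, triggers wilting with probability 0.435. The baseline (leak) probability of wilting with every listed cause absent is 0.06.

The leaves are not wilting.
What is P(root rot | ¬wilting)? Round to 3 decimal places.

P(root rot | ¬wilting) ≈ 0.108

Under noisy-OR, P(wilting | causes) = 1 − (1−0.06)·∏(1−qᵢ) over the active causes.
By total probability over the 4 (root rot, underwatering) configurations:
  P(¬wilting) = 0.94*0.68*0.7 + 0.5311*0.68*0.3 + 0.24252*0.32*0.7 + 0.137024*0.32*0.3
        = 0.447440 + 0.108344 + 0.054324 + 0.013154 = 0.623262
Configurations with root rot contribute 0.067478, so
  P(root rot | ¬wilting) = 0.067478 / 0.623262 ≈ 0.108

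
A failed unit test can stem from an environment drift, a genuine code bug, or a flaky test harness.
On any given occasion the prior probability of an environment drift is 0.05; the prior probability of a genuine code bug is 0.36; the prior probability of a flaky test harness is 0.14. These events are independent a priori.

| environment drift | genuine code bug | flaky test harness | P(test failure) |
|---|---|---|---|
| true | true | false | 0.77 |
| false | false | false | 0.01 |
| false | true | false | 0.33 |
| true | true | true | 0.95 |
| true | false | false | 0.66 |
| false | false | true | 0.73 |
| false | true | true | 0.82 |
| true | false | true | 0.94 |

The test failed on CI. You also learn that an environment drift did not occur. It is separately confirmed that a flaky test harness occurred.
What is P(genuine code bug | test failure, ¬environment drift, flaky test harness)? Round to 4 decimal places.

Sum P(test failure|·) weighted by the priors over both values of genuine code bug:
  P(test failure | ¬environment drift, flaky test harness) = 0.73×0.64 + 0.82×0.36
        = 0.467200 + 0.295200 = 0.762400
Configurations with genuine code bug contribute 0.295200, so
  P(genuine code bug | test failure, ¬environment drift, flaky test harness) = 0.295200 / 0.762400 ≈ 0.3872

P(genuine code bug | test failure, ¬environment drift, flaky test harness) ≈ 0.3872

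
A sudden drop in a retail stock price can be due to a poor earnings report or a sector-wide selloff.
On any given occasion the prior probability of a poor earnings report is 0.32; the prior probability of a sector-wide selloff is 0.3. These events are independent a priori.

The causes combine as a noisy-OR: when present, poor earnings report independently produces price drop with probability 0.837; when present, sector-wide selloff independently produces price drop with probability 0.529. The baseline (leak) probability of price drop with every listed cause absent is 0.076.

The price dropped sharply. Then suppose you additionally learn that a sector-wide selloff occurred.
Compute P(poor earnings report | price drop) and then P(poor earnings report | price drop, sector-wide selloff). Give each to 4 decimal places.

P(poor earnings report | price drop) ≈ 0.6486; P(poor earnings report | price drop, sector-wide selloff) ≈ 0.4363

Under noisy-OR, P(price drop | causes) = 1 − (1−0.076)·∏(1−qᵢ) over the active causes.
P(price drop) = 0.076*0.68*0.7 + 0.564796*0.68*0.3 + 0.849388*0.32*0.7 + 0.929062*0.32*0.3 = 0.036176 + 0.115218 + 0.190263 + 0.089190 = 0.430847
Restricting to configurations with poor earnings report present: 0.190263 + 0.089190 = 0.279453.
So P(poor earnings report | price drop) = 0.279453/0.430847 ≈ 0.6486.

With the extra evidence:
For the numerator, keep only poor earnings report=true terms: 0.929062×0.32 = 0.297300
Denominator P(price drop | sector-wide selloff): 0.564796×0.68 + 0.929062×0.32 = 0.681361
P(poor earnings report | price drop, sector-wide selloff) = 0.297300/0.681361 ≈ 0.4363
The drop from 0.6486 to 0.4363 is the explaining-away (discounting) effect.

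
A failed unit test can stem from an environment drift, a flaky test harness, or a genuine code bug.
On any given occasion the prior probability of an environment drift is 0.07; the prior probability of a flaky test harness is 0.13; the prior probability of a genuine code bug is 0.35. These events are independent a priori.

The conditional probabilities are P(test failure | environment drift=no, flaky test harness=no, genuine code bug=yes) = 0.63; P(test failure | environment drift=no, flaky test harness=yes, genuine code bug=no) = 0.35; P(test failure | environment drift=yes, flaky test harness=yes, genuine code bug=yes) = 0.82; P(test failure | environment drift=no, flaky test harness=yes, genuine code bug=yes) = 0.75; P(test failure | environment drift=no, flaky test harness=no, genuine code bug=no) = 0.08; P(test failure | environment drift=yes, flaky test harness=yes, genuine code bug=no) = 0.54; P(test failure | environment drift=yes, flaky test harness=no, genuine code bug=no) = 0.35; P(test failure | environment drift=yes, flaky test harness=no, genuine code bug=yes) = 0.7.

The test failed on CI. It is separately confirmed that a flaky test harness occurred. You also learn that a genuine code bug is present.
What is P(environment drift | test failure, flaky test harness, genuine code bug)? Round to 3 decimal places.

P(test failure | flaky test harness, genuine code bug) = 0.75×0.93 + 0.82×0.07 = 0.697500 + 0.057400 = 0.754900
The environment drift-present share is 0.82×0.07 = 0.057400.
So P(environment drift | test failure, flaky test harness, genuine code bug) = 0.057400/0.754900 ≈ 0.076.

P(environment drift | test failure, flaky test harness, genuine code bug) ≈ 0.076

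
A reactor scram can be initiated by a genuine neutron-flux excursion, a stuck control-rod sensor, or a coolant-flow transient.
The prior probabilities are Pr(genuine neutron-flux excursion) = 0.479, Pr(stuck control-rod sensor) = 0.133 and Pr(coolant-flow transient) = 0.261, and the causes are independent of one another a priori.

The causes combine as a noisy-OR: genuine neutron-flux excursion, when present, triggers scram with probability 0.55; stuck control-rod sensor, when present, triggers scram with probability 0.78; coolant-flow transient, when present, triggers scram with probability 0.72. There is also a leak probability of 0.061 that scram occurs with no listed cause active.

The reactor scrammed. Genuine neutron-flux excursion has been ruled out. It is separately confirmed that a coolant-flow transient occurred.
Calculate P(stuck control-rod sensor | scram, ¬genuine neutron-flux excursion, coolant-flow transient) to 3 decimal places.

P(stuck control-rod sensor | scram, ¬genuine neutron-flux excursion, coolant-flow transient) ≈ 0.164

Under noisy-OR, P(scram | causes) = 1 − (1−0.061)·∏(1−qᵢ) over the active causes.
Weight on stuck control-rod sensor=true, given the evidence: 0.942158×0.133 = 0.125307
The normalizing constant is 0.73708×0.867 + 0.942158×0.133 = 0.764355
Posterior = 0.125307 / 0.764355 ≈ 0.164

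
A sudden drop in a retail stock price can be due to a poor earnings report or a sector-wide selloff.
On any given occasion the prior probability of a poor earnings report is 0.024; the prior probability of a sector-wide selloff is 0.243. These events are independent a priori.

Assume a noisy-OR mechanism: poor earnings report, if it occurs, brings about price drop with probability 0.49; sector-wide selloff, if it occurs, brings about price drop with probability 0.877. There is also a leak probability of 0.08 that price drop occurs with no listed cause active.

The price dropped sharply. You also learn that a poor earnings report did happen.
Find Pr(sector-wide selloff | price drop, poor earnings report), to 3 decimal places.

Under noisy-OR, P(price drop | causes) = 1 − (1−0.08)·∏(1−qᵢ) over the active causes.
P(price drop | poor earnings report) = 0.5308*0.757 + 0.942288*0.243 = 0.401816 + 0.228976 = 0.630792
Restricting to configurations with sector-wide selloff present: 0.942288*0.243 = 0.228976.
Hence the posterior is 0.228976/0.630792 ≈ 0.363.

Pr(sector-wide selloff | price drop, poor earnings report) ≈ 0.363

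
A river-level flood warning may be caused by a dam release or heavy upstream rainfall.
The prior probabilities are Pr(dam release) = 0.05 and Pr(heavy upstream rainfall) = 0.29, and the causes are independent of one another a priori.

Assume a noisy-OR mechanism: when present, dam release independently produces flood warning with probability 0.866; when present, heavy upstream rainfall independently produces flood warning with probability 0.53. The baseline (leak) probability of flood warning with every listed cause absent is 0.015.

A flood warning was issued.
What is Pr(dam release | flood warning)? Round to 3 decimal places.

Pr(dam release | flood warning) ≈ 0.219

Under noisy-OR, P(flood warning | causes) = 1 − (1−0.015)·∏(1−qᵢ) over the active causes.
Numerator (weight on configurations with dam release): 0.030814 + 0.013600 = 0.044414
The normalizing constant is 0.015·0.95·0.71 + 0.53705·0.95·0.29 + 0.86801·0.05·0.71 + 0.937965·0.05·0.29 = 0.202488
Posterior = 0.044414 / 0.202488 ≈ 0.219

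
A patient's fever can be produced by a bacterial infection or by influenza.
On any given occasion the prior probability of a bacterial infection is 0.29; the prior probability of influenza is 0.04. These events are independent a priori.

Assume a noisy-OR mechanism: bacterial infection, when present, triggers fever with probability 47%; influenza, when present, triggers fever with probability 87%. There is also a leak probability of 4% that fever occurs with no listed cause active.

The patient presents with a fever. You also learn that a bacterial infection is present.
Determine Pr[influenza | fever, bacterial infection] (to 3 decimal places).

Under noisy-OR, P(fever | causes) = 1 − (1−0.04)·∏(1−qᵢ) over the active causes.
Weight on influenza=true, given the evidence: 0.933856×0.04 = 0.037354
Normalizer over all consistent configurations: 0.4912×0.96 + 0.933856×0.04 = 0.508906
Posterior = 0.037354 / 0.508906 ≈ 0.073

Pr[influenza | fever, bacterial infection] ≈ 0.073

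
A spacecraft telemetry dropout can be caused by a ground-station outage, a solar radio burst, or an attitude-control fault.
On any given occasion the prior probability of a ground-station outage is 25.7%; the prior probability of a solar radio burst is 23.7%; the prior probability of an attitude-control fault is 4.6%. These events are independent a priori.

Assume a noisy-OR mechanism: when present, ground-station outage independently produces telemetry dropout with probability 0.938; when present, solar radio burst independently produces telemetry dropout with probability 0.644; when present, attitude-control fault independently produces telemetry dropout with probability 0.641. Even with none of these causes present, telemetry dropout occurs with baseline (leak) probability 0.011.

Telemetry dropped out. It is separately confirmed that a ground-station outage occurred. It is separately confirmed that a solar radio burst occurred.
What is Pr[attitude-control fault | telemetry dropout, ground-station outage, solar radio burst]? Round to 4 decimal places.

Under noisy-OR, P(telemetry dropout | causes) = 1 − (1−0.011)·∏(1−qᵢ) over the active causes.
Weight on attitude-control fault=true, given the evidence: 0.992163*0.046 = 0.045639
The normalizing constant is 0.978171*0.954 + 0.992163*0.046 = 0.978814
P(attitude-control fault | telemetry dropout, ground-station outage, solar radio burst) = 0.045639/0.978814 ≈ 0.0466

Pr[attitude-control fault | telemetry dropout, ground-station outage, solar radio burst] ≈ 0.0466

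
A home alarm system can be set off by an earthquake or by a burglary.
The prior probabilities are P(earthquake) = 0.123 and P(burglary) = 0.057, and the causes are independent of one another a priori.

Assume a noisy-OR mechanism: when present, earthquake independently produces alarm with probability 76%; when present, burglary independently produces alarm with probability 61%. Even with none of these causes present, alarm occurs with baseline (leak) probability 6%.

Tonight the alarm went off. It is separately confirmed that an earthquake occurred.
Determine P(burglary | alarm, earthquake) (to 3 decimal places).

P(burglary | alarm, earthquake) ≈ 0.066

Under noisy-OR, P(alarm | causes) = 1 − (1−0.06)·∏(1−qᵢ) over the active causes.
Enumerate both values of burglary and weight by the priors:
  P(alarm | earthquake) = 0.7744·0.943 + 0.912016·0.057
        = 0.730259 + 0.051985 = 0.782244
Configurations with burglary contribute 0.051985, so
  P(burglary | alarm, earthquake) = 0.051985 / 0.782244 ≈ 0.066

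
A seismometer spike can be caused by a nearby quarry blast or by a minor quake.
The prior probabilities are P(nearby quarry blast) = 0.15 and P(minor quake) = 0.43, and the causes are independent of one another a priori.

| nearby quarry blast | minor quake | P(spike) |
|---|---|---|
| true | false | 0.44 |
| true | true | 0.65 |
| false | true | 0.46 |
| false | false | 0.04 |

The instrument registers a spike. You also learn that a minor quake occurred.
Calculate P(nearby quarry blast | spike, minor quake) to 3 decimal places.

P(nearby quarry blast | spike, minor quake) ≈ 0.200

Weight on nearby quarry blast=true, given the evidence: 0.65·0.15 = 0.097500
Denominator P(spike | minor quake): 0.46·0.85 + 0.65·0.15 = 0.488500
Posterior = 0.097500 / 0.488500 ≈ 0.200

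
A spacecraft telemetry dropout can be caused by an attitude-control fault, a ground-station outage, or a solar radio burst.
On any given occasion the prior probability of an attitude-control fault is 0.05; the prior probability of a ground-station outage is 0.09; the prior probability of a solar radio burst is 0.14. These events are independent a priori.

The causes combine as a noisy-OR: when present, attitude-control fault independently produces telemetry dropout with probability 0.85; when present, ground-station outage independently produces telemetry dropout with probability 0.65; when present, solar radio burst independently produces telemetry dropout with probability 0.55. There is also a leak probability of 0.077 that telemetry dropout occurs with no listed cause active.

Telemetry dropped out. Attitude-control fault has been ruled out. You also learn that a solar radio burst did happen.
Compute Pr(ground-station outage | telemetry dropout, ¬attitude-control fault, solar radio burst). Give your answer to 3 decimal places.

Under noisy-OR, P(telemetry dropout | causes) = 1 − (1−0.077)·∏(1−qᵢ) over the active causes.
Numerator (weight on configurations with ground-station outage): 0.854627*0.09 = 0.076916
The normalizing constant is 0.58465*0.91 + 0.854627*0.09 = 0.608947
Posterior = 0.076916 / 0.608947 ≈ 0.126

Pr(ground-station outage | telemetry dropout, ¬attitude-control fault, solar radio burst) ≈ 0.126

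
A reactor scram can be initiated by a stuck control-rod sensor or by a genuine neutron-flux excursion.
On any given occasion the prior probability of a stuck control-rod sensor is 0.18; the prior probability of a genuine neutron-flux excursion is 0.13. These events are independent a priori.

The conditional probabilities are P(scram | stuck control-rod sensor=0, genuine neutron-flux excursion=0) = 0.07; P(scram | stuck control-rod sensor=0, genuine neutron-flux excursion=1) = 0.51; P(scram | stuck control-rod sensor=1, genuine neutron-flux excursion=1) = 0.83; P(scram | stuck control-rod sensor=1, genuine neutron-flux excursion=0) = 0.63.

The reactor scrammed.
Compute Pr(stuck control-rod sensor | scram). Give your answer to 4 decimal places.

Weight on stuck control-rod sensor=true, given the evidence: 0.098658 + 0.019422 = 0.118080
Denominator P(scram): 0.07×0.82×0.87 + 0.51×0.82×0.13 + 0.63×0.18×0.87 + 0.83×0.18×0.13 = 0.222384
Posterior = 0.118080 / 0.222384 ≈ 0.5310

Pr(stuck control-rod sensor | scram) ≈ 0.5310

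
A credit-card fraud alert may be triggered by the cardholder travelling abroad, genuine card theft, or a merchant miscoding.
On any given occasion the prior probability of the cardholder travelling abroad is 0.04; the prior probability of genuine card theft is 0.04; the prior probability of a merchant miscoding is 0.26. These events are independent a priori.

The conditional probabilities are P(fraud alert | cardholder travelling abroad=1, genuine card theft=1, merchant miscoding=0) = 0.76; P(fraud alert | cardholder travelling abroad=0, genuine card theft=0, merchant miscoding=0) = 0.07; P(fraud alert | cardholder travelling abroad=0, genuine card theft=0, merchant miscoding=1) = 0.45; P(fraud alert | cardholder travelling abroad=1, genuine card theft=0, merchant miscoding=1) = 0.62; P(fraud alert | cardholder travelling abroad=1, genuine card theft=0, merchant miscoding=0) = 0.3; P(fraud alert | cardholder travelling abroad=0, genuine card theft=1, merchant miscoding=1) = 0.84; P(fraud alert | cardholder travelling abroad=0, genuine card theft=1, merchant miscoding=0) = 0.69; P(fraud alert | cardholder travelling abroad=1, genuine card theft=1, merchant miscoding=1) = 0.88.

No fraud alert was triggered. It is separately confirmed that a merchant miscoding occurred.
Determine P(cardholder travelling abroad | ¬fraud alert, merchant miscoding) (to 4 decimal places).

P(cardholder travelling abroad | ¬fraud alert, merchant miscoding) ≈ 0.0280

Numerator (weight on configurations with cardholder travelling abroad): 0.014592 + 0.000192 = 0.014784
The normalizing constant is 0.55×0.96×0.96 + 0.16×0.96×0.04 + 0.38×0.04×0.96 + 0.12×0.04×0.04 = 0.527808
Posterior = 0.014784 / 0.527808 ≈ 0.0280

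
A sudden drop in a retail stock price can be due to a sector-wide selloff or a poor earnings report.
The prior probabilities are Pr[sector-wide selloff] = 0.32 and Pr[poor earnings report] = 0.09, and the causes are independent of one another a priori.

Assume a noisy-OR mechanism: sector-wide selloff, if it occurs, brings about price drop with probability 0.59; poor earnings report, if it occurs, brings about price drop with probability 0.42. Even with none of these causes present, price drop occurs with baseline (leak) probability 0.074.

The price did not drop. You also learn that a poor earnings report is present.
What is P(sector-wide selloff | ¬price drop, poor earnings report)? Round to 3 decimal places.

P(sector-wide selloff | ¬price drop, poor earnings report) ≈ 0.162

Under noisy-OR, P(price drop | causes) = 1 − (1−0.074)·∏(1−qᵢ) over the active causes.
P(¬price drop | poor earnings report) = 0.53708*0.68 + 0.220203*0.32 = 0.365214 + 0.070465 = 0.435679
Restricting to configurations with sector-wide selloff present: 0.220203*0.32 = 0.070465.
Hence the posterior is 0.070465/0.435679 ≈ 0.162.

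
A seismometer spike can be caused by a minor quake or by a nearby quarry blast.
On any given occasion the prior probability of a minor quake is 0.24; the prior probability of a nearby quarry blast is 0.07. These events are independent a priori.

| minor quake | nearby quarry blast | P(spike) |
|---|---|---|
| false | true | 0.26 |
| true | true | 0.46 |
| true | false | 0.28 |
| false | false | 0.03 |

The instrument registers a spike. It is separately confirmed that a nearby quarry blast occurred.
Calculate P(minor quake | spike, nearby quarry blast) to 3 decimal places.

P(minor quake | spike, nearby quarry blast) ≈ 0.358

P(spike | nearby quarry blast) = 0.26×0.76 + 0.46×0.24 = 0.197600 + 0.110400 = 0.308000
Restricting to configurations with minor quake present: 0.46×0.24 = 0.110400.
So P(minor quake | spike, nearby quarry blast) = 0.110400/0.308000 ≈ 0.358.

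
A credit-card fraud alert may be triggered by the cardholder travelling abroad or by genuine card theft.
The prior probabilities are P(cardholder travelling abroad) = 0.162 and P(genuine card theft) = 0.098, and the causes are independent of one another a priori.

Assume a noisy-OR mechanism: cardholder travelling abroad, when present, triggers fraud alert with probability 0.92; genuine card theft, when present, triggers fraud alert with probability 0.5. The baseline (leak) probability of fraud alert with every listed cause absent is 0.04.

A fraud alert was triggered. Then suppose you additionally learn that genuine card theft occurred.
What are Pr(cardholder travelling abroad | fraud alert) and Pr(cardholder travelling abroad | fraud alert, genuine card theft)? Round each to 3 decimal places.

Under noisy-OR, P(fraud alert | causes) = 1 − (1−0.04)·∏(1−qᵢ) over the active causes.
P(fraud alert) = 0.04·0.838·0.902 + 0.52·0.838·0.098 + 0.9232·0.162·0.902 + 0.9616·0.162·0.098 = 0.030235 + 0.042704 + 0.134902 + 0.015266 = 0.223107
Restricting to configurations with cardholder travelling abroad present: 0.134902 + 0.015266 = 0.150168.
P(cardholder travelling abroad | fraud alert) = 0.150168 / 0.223107 ≈ 0.673

With the extra evidence:
Weight on cardholder travelling abroad=true, given the evidence: 0.9616×0.162 = 0.155779
Normalizer over all consistent configurations: 0.52×0.838 + 0.9616×0.162 = 0.591539
Posterior = 0.155779 / 0.591539 ≈ 0.263
Conditioning on genuine card theft lowers the posterior on cardholder travelling abroad: the classic explaining-away effect in a common-effect structure.

Pr(cardholder travelling abroad | fraud alert) ≈ 0.673; Pr(cardholder travelling abroad | fraud alert, genuine card theft) ≈ 0.263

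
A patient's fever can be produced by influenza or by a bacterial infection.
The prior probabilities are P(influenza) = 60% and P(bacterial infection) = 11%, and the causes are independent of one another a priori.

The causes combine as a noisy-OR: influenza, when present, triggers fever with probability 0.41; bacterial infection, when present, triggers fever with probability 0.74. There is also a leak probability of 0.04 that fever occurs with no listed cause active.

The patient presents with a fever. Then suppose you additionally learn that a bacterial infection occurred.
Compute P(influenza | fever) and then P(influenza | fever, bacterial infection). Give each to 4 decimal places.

Under noisy-OR, P(fever | causes) = 1 − (1−0.04)·∏(1−qᵢ) over the active causes.
By total probability over the 4 (influenza, bacterial infection) configurations:
  P(fever) = 0.04·0.4·0.89 + 0.7504·0.4·0.11 + 0.4336·0.6·0.89 + 0.852736·0.6·0.11
        = 0.014240 + 0.033018 + 0.231542 + 0.056281 = 0.335081
Keeping only the influenza-present terms gives 0.287823, so
  P(influenza | fever) = 0.287823 / 0.335081 ≈ 0.8590

Now also conditioning on bacterial infection=true:
Sum P(fever|·) weighted by the priors over both values of influenza:
  P(fever | bacterial infection) = 0.7504×0.4 + 0.852736×0.6
        = 0.300160 + 0.511642 = 0.811802
The terms with influenza present sum to 0.511642, so
  P(influenza | fever, bacterial infection) = 0.511642 / 0.811802 ≈ 0.6303

P(influenza | fever) ≈ 0.8590; P(influenza | fever, bacterial infection) ≈ 0.6303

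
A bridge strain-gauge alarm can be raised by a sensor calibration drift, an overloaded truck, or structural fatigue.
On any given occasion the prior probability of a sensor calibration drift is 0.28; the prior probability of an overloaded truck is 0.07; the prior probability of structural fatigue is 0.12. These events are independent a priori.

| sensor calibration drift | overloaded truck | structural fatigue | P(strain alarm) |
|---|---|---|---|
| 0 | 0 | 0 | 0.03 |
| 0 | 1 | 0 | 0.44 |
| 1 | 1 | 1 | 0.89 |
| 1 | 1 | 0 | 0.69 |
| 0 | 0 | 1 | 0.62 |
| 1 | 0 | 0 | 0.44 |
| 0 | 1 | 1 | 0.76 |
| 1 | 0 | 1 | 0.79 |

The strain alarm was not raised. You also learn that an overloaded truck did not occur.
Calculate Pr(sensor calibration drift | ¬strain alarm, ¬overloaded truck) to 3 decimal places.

Pr(sensor calibration drift | ¬strain alarm, ¬overloaded truck) ≈ 0.183

Numerator (weight on configurations with sensor calibration drift): 0.137984 + 0.007056 = 0.145040
Normalizer over all consistent configurations: 0.97*0.72*0.88 + 0.38*0.72*0.12 + 0.56*0.28*0.88 + 0.21*0.28*0.12 = 0.792464
P(sensor calibration drift | ¬strain alarm, ¬overloaded truck) = 0.145040/0.792464 ≈ 0.183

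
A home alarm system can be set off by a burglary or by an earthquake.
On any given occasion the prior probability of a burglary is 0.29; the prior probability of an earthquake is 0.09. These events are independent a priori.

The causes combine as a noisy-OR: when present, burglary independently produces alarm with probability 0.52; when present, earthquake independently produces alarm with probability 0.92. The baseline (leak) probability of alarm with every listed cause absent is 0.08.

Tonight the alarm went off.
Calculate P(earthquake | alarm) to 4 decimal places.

Under noisy-OR, P(alarm | causes) = 1 − (1−0.08)·∏(1−qᵢ) over the active causes.
P(alarm) = 0.08×0.71×0.91 + 0.9264×0.71×0.09 + 0.5584×0.29×0.91 + 0.964672×0.29×0.09 = 0.051688 + 0.059197 + 0.147362 + 0.025178 = 0.283425
Restricting to configurations with earthquake present: 0.059197 + 0.025178 = 0.084375.
Hence the posterior is 0.084375/0.283425 ≈ 0.2977.

P(earthquake | alarm) ≈ 0.2977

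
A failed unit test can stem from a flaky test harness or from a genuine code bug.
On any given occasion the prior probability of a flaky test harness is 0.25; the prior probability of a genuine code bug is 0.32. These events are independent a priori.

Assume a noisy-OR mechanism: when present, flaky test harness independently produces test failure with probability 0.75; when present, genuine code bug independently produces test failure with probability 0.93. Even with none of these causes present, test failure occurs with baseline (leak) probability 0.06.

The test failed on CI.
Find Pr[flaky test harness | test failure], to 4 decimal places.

Under noisy-OR, P(test failure | causes) = 1 − (1−0.06)·∏(1−qᵢ) over the active causes.
Weight on flaky test harness=true, given the evidence: 0.130050 + 0.078684 = 0.208734
Denominator P(test failure): 0.06*0.75*0.68 + 0.9342*0.75*0.32 + 0.765*0.25*0.68 + 0.98355*0.25*0.32 = 0.463542
P(flaky test harness | test failure) = 0.208734/0.463542 ≈ 0.4503

Pr[flaky test harness | test failure] ≈ 0.4503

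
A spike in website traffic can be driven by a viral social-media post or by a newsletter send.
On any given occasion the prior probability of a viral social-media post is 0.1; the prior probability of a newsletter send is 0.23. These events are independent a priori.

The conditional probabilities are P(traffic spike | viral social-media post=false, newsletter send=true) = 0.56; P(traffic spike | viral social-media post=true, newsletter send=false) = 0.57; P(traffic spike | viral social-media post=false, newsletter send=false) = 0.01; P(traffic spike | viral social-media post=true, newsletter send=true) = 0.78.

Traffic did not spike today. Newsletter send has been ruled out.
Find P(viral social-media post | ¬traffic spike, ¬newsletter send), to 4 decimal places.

P(viral social-media post | ¬traffic spike, ¬newsletter send) ≈ 0.0460

P(¬traffic spike | ¬newsletter send) = 0.99×0.9 + 0.43×0.1 = 0.891000 + 0.043000 = 0.934000
Restricting to configurations with viral social-media post present: 0.43×0.1 = 0.043000.
So P(viral social-media post | ¬traffic spike, ¬newsletter send) = 0.043000/0.934000 ≈ 0.0460.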